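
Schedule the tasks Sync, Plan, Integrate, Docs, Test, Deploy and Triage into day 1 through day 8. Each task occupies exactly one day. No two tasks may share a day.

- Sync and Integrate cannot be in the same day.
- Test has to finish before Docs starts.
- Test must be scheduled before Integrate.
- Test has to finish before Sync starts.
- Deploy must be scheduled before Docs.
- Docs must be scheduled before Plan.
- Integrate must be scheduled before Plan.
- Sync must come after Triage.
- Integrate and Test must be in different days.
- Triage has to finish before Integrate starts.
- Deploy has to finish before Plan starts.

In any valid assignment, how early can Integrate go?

Precedence pushes Integrate to at least day 2; downstream work caps Integrate at day 7.
Integrate at day 3 is achievable: Integrate -> day 3; Sync -> day 7; Test -> day 1; Plan -> day 6; Triage -> day 2; Deploy -> day 4; Docs -> day 5.
Nothing earlier works — the conflict and capacity constraints rule out every day before day 3.

day 3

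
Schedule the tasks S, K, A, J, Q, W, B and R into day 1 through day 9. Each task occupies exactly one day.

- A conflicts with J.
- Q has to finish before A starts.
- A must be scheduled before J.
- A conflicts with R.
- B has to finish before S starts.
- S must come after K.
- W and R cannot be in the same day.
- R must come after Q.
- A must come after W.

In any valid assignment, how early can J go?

day 3

Precedence pushes J to at least day 3.
J at day 3 is achievable: B in day 1, R in day 3, A in day 2, K in day 1, S in day 2, J in day 3, W in day 1, Q in day 1.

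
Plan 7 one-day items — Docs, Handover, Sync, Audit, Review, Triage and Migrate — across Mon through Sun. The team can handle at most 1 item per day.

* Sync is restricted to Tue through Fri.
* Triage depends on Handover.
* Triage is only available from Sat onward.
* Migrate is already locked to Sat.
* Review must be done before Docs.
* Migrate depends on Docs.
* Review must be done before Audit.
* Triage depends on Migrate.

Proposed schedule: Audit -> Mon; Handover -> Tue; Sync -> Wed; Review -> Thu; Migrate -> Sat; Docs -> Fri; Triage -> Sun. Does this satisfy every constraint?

No. Review must be done before Audit is not satisfied.

Triage depends on Handover — holds.
The team can handle at most 1 item per day — holds.
Triage depends on Migrate — holds.
Migrate is already locked to Sat — holds.
Triage is only available from Sat onward — holds.
Sync is restricted to Tue through Fri — holds.
Migrate depends on Docs — holds.
Review must be done before Audit — violated.
Review must be done before Docs — holds.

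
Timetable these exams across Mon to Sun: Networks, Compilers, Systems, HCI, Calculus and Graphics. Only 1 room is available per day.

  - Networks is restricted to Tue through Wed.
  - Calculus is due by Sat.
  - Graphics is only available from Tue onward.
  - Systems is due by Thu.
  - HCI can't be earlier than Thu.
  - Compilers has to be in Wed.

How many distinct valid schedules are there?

Splitting on Systems: it can be Mon (18), Thu (10). Listing each branch's schedules as (Networks, Compilers, HCI, Calculus, Graphics):
Systems=Mon: (Tue,Wed,Thu,Fri,Sat) (Tue,Wed,Thu,Fri,Sun) (Tue,Wed,Thu,Sat,Fri) (Tue,Wed,Thu,Sat,Sun) (Tue,Wed,Fri,Thu,Sat) (Tue,Wed,Fri,Thu,Sun) (Tue,Wed,Fri,Sat,Thu) (Tue,Wed,Fri,Sat,Sun) (Tue,Wed,Sat,Thu,Fri) (Tue,Wed,Sat,Thu,Sun) (Tue,Wed,Sat,Fri,Thu) (Tue,Wed,Sat,Fri,Sun) (Tue,Wed,Sun,Thu,Fri) (Tue,Wed,Sun,Thu,Sat) (Tue,Wed,Sun,Fri,Thu) (Tue,Wed,Sun,Fri,Sat) (Tue,Wed,Sun,Sat,Thu) (Tue,Wed,Sun,Sat,Fri) — 18.
Systems=Thu: (Tue,Wed,Fri,Mon,Sat) (Tue,Wed,Fri,Mon,Sun) (Tue,Wed,Fri,Sat,Sun) (Tue,Wed,Sat,Mon,Fri) (Tue,Wed,Sat,Mon,Sun) (Tue,Wed,Sat,Fri,Sun) (Tue,Wed,Sun,Mon,Fri) (Tue,Wed,Sun,Mon,Sat) (Tue,Wed,Sun,Fri,Sat) (Tue,Wed,Sun,Sat,Fri) — 10.
Summing: 18 + 10 = 28.

28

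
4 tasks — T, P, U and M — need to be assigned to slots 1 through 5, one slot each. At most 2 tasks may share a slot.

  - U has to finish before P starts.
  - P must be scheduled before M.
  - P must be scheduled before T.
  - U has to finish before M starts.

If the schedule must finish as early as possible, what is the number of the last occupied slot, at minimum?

The precedence chain requires at least 3 distinct slots.
With at most 2 per slot and 4 tasks, at least 2 slots are needed.
3 works (last occupied slot: 3): for example U=1, M=3, T=3, P=2.

slot 3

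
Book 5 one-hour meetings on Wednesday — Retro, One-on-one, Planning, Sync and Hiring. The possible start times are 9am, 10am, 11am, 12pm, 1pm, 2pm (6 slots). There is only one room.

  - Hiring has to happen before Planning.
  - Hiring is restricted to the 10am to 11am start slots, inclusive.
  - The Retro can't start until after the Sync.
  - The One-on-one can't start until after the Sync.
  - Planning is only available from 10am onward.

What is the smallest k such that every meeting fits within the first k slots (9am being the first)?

5 slots

The precedence chain requires at least 2 distinct slots.
With at most 1 per slot and 5 meetings, at least 5 slots are needed.
Propagating the time windows through the other constraints, Planning can't land before 11am — that is slot 3 counting from 9am — so the schedule must run through at least 3 slots.
5 works (last occupied slot: 1pm): for example Planning in 11am, Sync in 9am, One-on-one in 1pm, Hiring in 10am, Retro in 12pm.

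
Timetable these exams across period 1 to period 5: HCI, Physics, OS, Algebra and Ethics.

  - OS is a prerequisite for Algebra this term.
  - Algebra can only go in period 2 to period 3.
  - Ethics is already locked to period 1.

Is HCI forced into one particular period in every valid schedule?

No

HCI can be period 1 (e.g. HCI in period 1, OS in period 1, Ethics in period 1, Physics in period 1, Algebra in period 2) or period 2 (e.g. Algebra=period 2, OS=period 1, HCI=period 2, Physics=period 1, Ethics=period 1).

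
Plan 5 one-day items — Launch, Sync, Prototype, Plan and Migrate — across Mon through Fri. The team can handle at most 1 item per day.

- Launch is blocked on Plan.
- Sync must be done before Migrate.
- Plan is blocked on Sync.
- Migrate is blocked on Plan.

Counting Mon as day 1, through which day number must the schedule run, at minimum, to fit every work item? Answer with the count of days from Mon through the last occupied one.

5 days

The precedence chain requires at least 3 distinct days.
With at most 1 per day and 5 work items, at least 5 days are needed.
5 works (last occupied day: Fri): for example Sync=Mon, Plan=Tue, Launch=Thu, Prototype=Fri, Migrate=Wed.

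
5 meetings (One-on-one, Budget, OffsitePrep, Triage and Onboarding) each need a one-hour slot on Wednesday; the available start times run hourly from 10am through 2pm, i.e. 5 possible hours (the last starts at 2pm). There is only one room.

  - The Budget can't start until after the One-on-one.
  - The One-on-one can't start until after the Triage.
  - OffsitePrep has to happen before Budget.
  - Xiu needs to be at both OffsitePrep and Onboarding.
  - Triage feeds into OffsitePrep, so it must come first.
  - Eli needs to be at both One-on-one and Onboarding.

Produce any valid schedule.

Triage -> 10am; Budget -> 1pm; Onboarding -> 2pm; OffsitePrep -> 12pm; One-on-one -> 11am

Checking: OffsitePrep(12pm) before Budget(1pm); Triage(10am) before One-on-one(11am); Triage(10am) before OffsitePrep(12pm); One-on-one(11am) before Budget(1pm); One-on-one(11am) != Onboarding(2pm); OffsitePrep(12pm) != Onboarding(2pm); max 1 per hour (cap 1).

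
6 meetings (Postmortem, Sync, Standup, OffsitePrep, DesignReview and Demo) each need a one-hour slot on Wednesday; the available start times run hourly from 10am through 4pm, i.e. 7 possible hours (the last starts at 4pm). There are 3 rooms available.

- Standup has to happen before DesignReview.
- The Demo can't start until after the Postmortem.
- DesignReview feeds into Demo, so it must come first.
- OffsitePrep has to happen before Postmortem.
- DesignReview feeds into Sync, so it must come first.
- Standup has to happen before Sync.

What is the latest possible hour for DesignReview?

Precedence pushes DesignReview to at least 11am; downstream work caps DesignReview at 3pm.
DesignReview at 3pm is achievable: Sync in 4pm; OffsitePrep in 10am; Demo in 4pm; DesignReview in 3pm; Standup in 10am; Postmortem in 11am.

3pm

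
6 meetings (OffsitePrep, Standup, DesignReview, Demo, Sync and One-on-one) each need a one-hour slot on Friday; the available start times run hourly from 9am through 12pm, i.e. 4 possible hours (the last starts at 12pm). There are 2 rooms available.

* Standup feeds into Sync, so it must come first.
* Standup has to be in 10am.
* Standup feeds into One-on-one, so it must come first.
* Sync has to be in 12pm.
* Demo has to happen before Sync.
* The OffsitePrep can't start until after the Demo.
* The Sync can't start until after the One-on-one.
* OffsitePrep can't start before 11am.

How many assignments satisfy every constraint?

12

Splitting on OffsitePrep: it can be 11am (5), 12pm (7). Listing each branch's schedules as (Standup, DesignReview, Demo, Sync, One-on-one):
OffsitePrep=11am: (10am,9am,9am,12pm,11am) (10am,9am,10am,12pm,11am) (10am,10am,9am,12pm,11am) (10am,12pm,9am,12pm,11am) (10am,12pm,10am,12pm,11am) — 5.
OffsitePrep=12pm: (10am,9am,9am,12pm,11am) (10am,9am,10am,12pm,11am) (10am,9am,11am,12pm,11am) (10am,10am,9am,12pm,11am) (10am,10am,11am,12pm,11am) (10am,11am,9am,12pm,11am) (10am,11am,10am,12pm,11am) — 7.
Summing: 5 + 7 = 12.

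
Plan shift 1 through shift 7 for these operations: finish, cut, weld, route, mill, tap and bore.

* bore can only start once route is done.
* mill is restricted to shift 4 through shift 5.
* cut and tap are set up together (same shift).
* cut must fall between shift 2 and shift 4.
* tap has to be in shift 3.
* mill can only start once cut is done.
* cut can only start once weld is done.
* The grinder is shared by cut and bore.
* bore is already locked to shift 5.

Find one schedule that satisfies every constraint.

cut=shift 3; tap=shift 3; finish=shift 1; weld=shift 1; route=shift 1; bore=shift 5; mill=shift 4

Checking: route(shift 1) before bore(shift 5); weld(shift 1) before cut(shift 3); cut(shift 3) before mill(shift 4); cut(shift 3) != bore(shift 5); cut = tap = shift 3; bore=shift 5 in [shift 5,shift 5]; cut=shift 3 in [shift 2,shift 4]; tap=shift 3 in [shift 3,shift 3]; mill=shift 4 in [shift 4,shift 5].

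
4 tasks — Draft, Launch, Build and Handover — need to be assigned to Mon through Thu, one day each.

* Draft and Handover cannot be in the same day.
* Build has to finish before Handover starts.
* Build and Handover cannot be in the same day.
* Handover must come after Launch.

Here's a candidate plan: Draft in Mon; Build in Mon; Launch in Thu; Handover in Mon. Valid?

Invalid. Handover must come after Launch.

Draft and Handover cannot be in the same day — violated.
Build and Handover cannot be in the same day — violated.
Handover must come after Launch — violated.
Build has to finish before Handover starts — violated.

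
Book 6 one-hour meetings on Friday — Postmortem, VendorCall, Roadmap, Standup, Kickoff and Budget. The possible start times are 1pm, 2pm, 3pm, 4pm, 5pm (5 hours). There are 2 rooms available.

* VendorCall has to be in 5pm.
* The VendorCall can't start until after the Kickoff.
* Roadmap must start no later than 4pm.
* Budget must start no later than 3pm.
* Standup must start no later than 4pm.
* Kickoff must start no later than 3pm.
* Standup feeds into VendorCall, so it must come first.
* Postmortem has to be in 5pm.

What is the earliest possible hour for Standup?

Standup's own window allows nothing later than 4pm.
Standup at 1pm is achievable: Kickoff in 1pm; Budget in 2pm; Standup in 1pm; Roadmap in 2pm; Postmortem in 5pm; VendorCall in 5pm.

1pm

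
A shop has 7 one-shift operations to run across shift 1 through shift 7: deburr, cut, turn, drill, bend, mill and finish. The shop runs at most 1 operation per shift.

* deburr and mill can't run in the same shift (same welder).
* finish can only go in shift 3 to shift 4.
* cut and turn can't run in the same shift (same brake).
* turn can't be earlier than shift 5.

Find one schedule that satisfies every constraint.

bend -> shift 6; turn -> shift 5; cut -> shift 2; drill -> shift 4; deburr -> shift 1; finish -> shift 3; mill -> shift 7

Checking: deburr(shift 1) != mill(shift 7); cut(shift 2) != turn(shift 5); turn=shift 5 in [shift 5,shift 7]; finish=shift 3 in [shift 3,shift 4]; max 1 per shift (cap 1).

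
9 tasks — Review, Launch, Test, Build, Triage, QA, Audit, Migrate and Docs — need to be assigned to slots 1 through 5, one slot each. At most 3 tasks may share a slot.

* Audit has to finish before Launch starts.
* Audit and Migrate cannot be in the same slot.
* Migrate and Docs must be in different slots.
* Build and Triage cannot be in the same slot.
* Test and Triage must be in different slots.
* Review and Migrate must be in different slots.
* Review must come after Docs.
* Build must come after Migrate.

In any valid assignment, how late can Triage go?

Triage at 5 is achievable: Migrate in 3; Audit in 1; QA in 2; Launch in 2; Test in 1; Build in 4; Review in 2; Triage in 5; Docs in 1.

5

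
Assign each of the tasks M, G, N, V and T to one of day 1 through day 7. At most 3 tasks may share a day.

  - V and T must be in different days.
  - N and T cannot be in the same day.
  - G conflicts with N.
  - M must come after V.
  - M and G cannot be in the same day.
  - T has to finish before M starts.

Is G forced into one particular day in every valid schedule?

G can be day 1 (e.g. V in day 1, N in day 3, T in day 2, M in day 3, G in day 1) or day 2 (e.g. T -> day 2; N -> day 1; V -> day 1; M -> day 3; G -> day 2).

No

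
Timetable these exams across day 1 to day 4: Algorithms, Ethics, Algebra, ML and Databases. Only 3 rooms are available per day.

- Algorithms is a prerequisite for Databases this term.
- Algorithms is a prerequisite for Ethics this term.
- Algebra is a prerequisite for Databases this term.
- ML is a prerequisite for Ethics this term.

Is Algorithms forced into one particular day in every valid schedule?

Algorithms can be day 1 (e.g. Algorithms -> day 1; Ethics -> day 2; ML -> day 1; Databases -> day 2; Algebra -> day 1) or day 2 (e.g. ML=day 1, Algebra=day 1, Databases=day 3, Algorithms=day 2, Ethics=day 3).

No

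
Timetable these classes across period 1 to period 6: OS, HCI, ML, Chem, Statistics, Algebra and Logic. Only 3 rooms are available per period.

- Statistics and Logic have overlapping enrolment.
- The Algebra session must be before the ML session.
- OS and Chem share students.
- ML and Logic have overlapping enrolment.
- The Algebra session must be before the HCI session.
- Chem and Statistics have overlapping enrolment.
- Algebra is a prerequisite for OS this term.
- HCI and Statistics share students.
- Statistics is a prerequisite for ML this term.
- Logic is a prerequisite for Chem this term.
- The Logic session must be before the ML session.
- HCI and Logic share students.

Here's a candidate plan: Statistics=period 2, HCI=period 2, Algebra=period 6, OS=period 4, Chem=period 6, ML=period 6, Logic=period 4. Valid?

No. The Algebra session must be before the HCI session is not satisfied.

The Logic session must be before the ML session — holds.
Algebra is a prerequisite for OS this term — violated.
The Algebra session must be before the HCI session — violated.
Chem and Statistics have overlapping enrolment — holds.
The Algebra session must be before the ML session — violated.
Only 3 rooms are available per period — holds.
OS and Chem share students — holds.
HCI and Logic share students — holds.
Statistics and Logic have overlapping enrolment — holds.
ML and Logic have overlapping enrolment — holds.
HCI and Statistics share students — violated.
Logic is a prerequisite for Chem this term — holds.
Statistics is a prerequisite for ML this term — holds.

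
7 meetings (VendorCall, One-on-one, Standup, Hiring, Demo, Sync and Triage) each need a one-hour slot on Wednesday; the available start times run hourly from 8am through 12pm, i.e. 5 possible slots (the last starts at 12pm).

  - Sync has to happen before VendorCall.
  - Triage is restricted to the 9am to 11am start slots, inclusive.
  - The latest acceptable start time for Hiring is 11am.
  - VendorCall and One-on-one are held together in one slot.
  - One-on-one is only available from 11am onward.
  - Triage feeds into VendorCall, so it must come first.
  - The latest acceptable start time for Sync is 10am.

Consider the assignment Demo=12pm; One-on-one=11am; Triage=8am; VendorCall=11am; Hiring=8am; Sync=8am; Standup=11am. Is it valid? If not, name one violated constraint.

No — it violates: Triage is restricted to the 9am to 11am start slots, inclusive

One-on-one is only available from 11am onward — holds.
Triage feeds into VendorCall, so it must come first — holds.
The latest acceptable start time for Sync is 10am — holds.
Sync has to happen before VendorCall — holds.
The latest acceptable start time for Hiring is 11am — holds.
VendorCall and One-on-one are held together in one slot — holds.
Triage is restricted to the 9am to 11am start slots, inclusive — violated.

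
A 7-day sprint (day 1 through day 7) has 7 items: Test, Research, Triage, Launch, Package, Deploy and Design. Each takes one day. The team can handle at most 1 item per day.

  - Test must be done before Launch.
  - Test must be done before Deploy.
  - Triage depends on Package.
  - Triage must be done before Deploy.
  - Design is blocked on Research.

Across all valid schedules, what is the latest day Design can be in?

Precedence pushes Design to at least day 2.
Design at day 7 is achievable: Design=day 7, Launch=day 6, Test=day 1, Package=day 2, Triage=day 3, Deploy=day 4, Research=day 5.

day 7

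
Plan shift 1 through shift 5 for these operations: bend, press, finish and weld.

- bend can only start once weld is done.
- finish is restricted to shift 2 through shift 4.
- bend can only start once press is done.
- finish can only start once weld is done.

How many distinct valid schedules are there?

55

Splitting on bend: it can be shift 2 (3), shift 3 (10), shift 4 (18), shift 5 (24). Listing each branch's schedules as (press, finish, weld) by shift number:
bend=shift 2: (1,2,1) (1,3,1) (1,4,1) — 3.
bend=shift 3: (1,2,1) (1,3,1) (1,3,2) (1,4,1) (1,4,2) (2,2,1) (2,3,1) (2,3,2) (2,4,1) (2,4,2) — 10.
bend=shift 4: (1,2,1) (1,3,1) (1,3,2) (1,4,1) (1,4,2) (1,4,3) (2,2,1) (2,3,1) (2,3,2) (2,4,1) (2,4,2) (2,4,3) (3,2,1) (3,3,1) (3,3,2) (3,4,1) (3,4,2) (3,4,3) — 18.
bend=shift 5: (1,2,1) (1,3,1) (1,3,2) (1,4,1) (1,4,2) (1,4,3) (2,2,1) (2,3,1) (2,3,2) (2,4,1) (2,4,2) (2,4,3) (3,2,1) (3,3,1) (3,3,2) (3,4,1) (3,4,2) (3,4,3) (4,2,1) (4,3,1) (4,3,2) (4,4,1) (4,4,2) (4,4,3) — 24.
Summing: 3 + 10 + 18 + 24 = 55.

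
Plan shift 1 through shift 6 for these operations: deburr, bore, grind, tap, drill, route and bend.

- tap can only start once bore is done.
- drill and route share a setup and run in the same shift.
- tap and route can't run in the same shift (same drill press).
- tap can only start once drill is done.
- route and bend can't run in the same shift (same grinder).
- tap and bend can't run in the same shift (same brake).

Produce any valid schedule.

bend in shift 3, route in shift 1, bore in shift 1, deburr in shift 1, grind in shift 1, drill in shift 1, tap in shift 2

Checking: bore(shift 1) before tap(shift 2); drill(shift 1) before tap(shift 2); route(shift 1) != bend(shift 3); tap(shift 2) != bend(shift 3); tap(shift 2) != route(shift 1); drill = route = shift 1.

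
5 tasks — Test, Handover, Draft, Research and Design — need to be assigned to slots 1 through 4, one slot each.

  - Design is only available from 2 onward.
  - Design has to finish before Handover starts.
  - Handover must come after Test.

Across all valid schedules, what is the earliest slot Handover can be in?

3

Precedence pushes Handover to at least 3.
Handover at 3 is achievable: Handover -> 3; Research -> 1; Test -> 1; Design -> 2; Draft -> 1.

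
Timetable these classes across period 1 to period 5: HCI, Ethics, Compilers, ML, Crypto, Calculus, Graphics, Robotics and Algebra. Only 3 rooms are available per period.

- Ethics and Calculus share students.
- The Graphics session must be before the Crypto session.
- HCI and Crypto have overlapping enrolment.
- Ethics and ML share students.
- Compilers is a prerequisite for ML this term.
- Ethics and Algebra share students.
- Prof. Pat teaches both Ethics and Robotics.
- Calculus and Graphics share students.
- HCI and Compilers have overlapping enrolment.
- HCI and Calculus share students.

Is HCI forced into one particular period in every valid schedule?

HCI can be period 1 (e.g. Robotics -> period 3, Crypto -> period 2, Algebra -> period 3, Ethics -> period 1, HCI -> period 1, ML -> period 3, Graphics -> period 1, Compilers -> period 2, Calculus -> period 2) or period 2 (e.g. ML in period 2; Graphics in period 1; Calculus in period 3; Algebra in period 3; Ethics in period 1; Compilers in period 1; HCI in period 2; Crypto in period 3; Robotics in period 2).

No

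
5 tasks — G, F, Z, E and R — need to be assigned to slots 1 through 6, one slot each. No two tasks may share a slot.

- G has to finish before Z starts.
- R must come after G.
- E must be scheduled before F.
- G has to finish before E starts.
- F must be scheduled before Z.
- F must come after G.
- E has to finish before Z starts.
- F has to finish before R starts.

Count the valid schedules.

12

Splitting on G: it can be 1 (10), 2 (2). Listing each branch's schedules as (F, Z, E, R):
G=1: (3,4,2,5) (3,4,2,6) (3,5,2,4) (3,5,2,6) (3,6,2,4) (3,6,2,5) (4,5,2,6) (4,5,3,6) (4,6,2,5) (4,6,3,5) — 10.
G=2: (4,5,3,6) (4,6,3,5) — 2.
Summing: 10 + 2 = 12.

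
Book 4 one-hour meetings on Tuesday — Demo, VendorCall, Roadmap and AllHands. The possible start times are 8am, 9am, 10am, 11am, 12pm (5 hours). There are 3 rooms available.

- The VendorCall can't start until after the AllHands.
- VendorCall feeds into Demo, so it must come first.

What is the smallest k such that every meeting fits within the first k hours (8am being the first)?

3 hours

The precedence chain requires at least 3 distinct hours.
With at most 3 per hour and 4 meetings, at least 2 hours are needed.
3 works (last occupied hour: 10am): for example VendorCall -> 9am, Demo -> 10am, Roadmap -> 8am, AllHands -> 8am.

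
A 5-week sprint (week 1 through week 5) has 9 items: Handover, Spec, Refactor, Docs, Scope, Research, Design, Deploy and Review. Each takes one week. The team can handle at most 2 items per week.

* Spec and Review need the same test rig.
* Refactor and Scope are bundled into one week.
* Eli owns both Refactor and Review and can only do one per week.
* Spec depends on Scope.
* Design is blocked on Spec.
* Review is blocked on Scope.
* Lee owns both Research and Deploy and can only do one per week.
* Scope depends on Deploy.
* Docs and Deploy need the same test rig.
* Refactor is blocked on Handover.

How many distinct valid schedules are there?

Splitting on Handover: it can be week 1 (32), week 2 (5). Listing each branch's schedules as (Spec, Refactor, Docs, Scope, Research, Design, Deploy, Review) by week number:
Handover=week 1: (3,2,3,2,4,4,1,5) (3,2,3,2,4,5,1,4) (3,2,3,2,4,5,1,5) (3,2,3,2,5,4,1,4) (3,2,3,2,5,4,1,5) (3,2,3,2,5,5,1,4) (3,2,4,2,3,4,1,5) (3,2,4,2,3,5,1,4) (3,2,4,2,3,5,1,5) (3,2,4,2,4,5,1,5) (3,2,4,2,5,4,1,5) (3,2,4,2,5,5,1,4) (3,2,5,2,3,4,1,4) (3,2,5,2,3,4,1,5) (3,2,5,2,3,5,1,4) (3,2,5,2,4,4,1,5) (3,2,5,2,4,5,1,4) (3,2,5,2,5,4,1,4) (4,2,3,2,3,5,1,5) (4,2,3,2,4,5,1,3) (4,2,3,2,4,5,1,5) (4,2,3,2,5,5,1,3) (4,2,4,2,3,5,1,3) (4,2,4,2,3,5,1,5) (4,2,4,2,5,5,1,3) (4,2,5,2,3,5,1,3) (4,2,5,2,4,5,1,3) (4,3,1,3,4,5,2,5) (4,3,2,3,2,5,1,5) (4,3,2,3,4,5,1,5) (4,3,4,3,1,5,2,5) (4,3,4,3,2,5,1,5) — 32.
Handover=week 2: (4,3,1,3,1,5,2,5) (4,3,1,3,4,5,2,5) (4,3,2,3,4,5,1,5) (4,3,4,3,1,5,2,5) (4,3,4,3,2,5,1,5) — 5.
Summing: 32 + 5 = 37.

37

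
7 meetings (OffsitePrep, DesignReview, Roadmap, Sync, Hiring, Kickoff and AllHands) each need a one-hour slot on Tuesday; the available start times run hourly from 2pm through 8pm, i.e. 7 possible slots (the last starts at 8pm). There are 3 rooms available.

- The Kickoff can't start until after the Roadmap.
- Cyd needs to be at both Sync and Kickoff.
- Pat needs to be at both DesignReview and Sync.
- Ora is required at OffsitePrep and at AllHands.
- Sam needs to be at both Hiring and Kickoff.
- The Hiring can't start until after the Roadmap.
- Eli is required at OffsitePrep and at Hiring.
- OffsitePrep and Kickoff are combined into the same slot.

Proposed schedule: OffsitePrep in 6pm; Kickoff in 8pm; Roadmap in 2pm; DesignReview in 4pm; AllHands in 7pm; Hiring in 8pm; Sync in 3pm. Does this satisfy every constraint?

Eli is required at OffsitePrep and at Hiring — holds.
Pat needs to be at both DesignReview and Sync — holds.
The Hiring can't start until after the Roadmap — holds.
Ora is required at OffsitePrep and at AllHands — holds.
There are 3 rooms available — holds.
OffsitePrep and Kickoff are combined into the same slot — violated.
Sam needs to be at both Hiring and Kickoff — violated.
Cyd needs to be at both Sync and Kickoff — holds.
The Kickoff can't start until after the Roadmap — holds.

No. Sam needs to be at both Hiring and Kickoff is not satisfied.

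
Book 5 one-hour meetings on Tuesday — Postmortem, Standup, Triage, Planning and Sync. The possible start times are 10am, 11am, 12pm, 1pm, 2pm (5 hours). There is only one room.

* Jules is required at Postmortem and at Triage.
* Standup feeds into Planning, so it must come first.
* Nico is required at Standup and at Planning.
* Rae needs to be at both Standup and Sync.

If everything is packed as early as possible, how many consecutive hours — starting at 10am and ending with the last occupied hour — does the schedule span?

5

The precedence chain requires at least 2 distinct hours.
With at most 1 per hour and 5 meetings, at least 5 hours are needed.
5 works (last occupied hour: 2pm): for example Standup in 10am; Planning in 11am; Postmortem in 12pm; Sync in 2pm; Triage in 1pm.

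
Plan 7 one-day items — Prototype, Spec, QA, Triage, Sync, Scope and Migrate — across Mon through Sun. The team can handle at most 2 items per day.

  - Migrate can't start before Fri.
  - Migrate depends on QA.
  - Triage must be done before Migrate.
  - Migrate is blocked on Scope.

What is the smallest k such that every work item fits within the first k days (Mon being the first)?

5

The precedence chain requires at least 2 distinct days.
With at most 2 per day and 7 work items, at least 4 days are needed.
Migrate can't be placed before Fri — that is day 5 counting from Mon — so the schedule must run through at least 5 days.
5 works (last occupied day: Fri): for example Triage -> Mon, Sync -> Wed, Prototype -> Tue, Migrate -> Fri, Scope -> Tue, Spec -> Wed, QA -> Mon.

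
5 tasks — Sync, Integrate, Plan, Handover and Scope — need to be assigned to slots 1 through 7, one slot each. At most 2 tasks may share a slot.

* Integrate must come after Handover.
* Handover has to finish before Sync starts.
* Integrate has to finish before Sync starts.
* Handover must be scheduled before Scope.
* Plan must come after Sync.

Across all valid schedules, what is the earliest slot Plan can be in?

4

Precedence pushes Plan to at least 4.
Plan at 4 is achievable: Plan=4, Scope=2, Integrate=2, Sync=3, Handover=1.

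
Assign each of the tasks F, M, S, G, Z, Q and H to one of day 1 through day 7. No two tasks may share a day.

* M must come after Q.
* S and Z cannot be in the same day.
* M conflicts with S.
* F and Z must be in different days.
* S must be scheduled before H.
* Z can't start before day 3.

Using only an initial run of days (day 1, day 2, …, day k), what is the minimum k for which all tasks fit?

The precedence chain requires at least 2 distinct days.
With at most 1 per day and 7 tasks, at least 7 days are needed.
Z can't be placed before day 3, so the schedule must run through at least day 3.
7 works (last occupied day: day 7): for example F -> day 6; G -> day 7; Q -> day 1; M -> day 2; S -> day 4; Z -> day 3; H -> day 5.

7 days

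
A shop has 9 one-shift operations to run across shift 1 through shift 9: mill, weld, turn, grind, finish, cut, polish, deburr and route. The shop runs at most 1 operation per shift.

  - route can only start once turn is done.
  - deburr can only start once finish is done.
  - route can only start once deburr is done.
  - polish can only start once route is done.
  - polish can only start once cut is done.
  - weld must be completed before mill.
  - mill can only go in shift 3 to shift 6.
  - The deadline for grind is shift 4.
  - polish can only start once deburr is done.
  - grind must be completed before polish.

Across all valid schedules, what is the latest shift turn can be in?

shift 7

Downstream work caps turn at shift 7.
turn at shift 7 is achievable: deburr -> shift 5, cut -> shift 6, route -> shift 8, mill -> shift 3, finish -> shift 4, turn -> shift 7, grind -> shift 1, polish -> shift 9, weld -> shift 2.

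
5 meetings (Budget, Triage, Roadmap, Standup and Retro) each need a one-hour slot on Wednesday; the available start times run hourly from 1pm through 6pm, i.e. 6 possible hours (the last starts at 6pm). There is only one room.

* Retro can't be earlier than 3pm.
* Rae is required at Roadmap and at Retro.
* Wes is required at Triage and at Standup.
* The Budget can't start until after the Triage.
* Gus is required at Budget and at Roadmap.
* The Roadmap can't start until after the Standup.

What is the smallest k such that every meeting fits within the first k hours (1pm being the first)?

The precedence chain requires at least 2 distinct hours.
With at most 1 per hour and 5 meetings, at least 5 hours are needed.
Retro can't be placed before 3pm — that is hour 3 counting from 1pm — so the schedule must run through at least 3 hours.
5 works (last occupied hour: 5pm): for example Retro=3pm; Standup=4pm; Triage=1pm; Budget=2pm; Roadmap=5pm.

5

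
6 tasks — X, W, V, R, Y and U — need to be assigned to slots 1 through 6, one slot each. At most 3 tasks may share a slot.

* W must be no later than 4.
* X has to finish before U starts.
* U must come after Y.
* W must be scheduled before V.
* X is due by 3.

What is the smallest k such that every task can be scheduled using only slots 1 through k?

The precedence chain requires at least 2 distinct slots.
With at most 3 per slot and 6 tasks, at least 2 slots are needed.
2 works (last occupied slot: 2): for example V -> 2, W -> 1, U -> 2, R -> 2, Y -> 1, X -> 1.

2 slots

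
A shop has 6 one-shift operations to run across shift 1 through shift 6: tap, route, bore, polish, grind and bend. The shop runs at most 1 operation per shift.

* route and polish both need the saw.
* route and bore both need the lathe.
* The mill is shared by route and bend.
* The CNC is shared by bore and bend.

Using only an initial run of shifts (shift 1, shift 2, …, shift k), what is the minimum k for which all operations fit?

With at most 1 per shift and 6 operations, at least 6 shifts are needed.
6 works (last occupied shift: shift 6): for example grind -> shift 5; route -> shift 2; tap -> shift 1; bore -> shift 3; bend -> shift 6; polish -> shift 4.

6 shifts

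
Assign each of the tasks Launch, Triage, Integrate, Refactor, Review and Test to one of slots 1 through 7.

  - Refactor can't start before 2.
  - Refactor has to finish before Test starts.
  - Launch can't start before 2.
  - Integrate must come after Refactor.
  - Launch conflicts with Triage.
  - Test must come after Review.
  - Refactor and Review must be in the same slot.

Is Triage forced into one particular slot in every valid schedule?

Triage can be 1 (e.g. Integrate -> 3, Triage -> 1, Launch -> 2, Test -> 3, Review -> 2, Refactor -> 2) or 2 (e.g. Review in 2, Triage in 2, Integrate in 3, Test in 3, Refactor in 2, Launch in 3).

No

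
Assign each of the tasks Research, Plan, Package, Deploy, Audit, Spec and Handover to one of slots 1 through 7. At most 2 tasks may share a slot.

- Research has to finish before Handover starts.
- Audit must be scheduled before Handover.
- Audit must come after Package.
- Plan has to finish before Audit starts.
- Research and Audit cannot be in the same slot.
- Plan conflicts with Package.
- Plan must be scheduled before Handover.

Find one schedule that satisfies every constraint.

Handover -> 4; Plan -> 1; Deploy -> 2; Package -> 2; Audit -> 3; Spec -> 3; Research -> 1

Checking: Research(1) before Handover(4); Package(2) before Audit(3); Plan(1) before Handover(4); Audit(3) before Handover(4); Plan(1) before Audit(3); Research(1) != Audit(3); Plan(1) != Package(2); max 2 per slot (cap 2).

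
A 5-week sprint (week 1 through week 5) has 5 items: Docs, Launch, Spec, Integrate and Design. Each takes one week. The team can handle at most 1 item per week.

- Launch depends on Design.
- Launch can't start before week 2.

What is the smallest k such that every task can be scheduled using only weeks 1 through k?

The precedence chain requires at least 2 distinct weeks.
With at most 1 per week and 5 tasks, at least 5 weeks are needed.
5 works (last occupied week: week 5): for example Integrate -> week 5, Docs -> week 3, Spec -> week 4, Launch -> week 2, Design -> week 1.

5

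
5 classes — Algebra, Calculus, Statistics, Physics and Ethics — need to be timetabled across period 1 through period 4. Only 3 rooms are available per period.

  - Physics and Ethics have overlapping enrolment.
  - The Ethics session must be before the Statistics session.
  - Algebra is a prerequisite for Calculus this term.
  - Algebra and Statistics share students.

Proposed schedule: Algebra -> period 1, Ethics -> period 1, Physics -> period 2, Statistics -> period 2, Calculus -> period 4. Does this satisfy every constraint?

Algebra is a prerequisite for Calculus this term — holds.
The Ethics session must be before the Statistics session — holds.
Only 3 rooms are available per period — holds.
Algebra and Statistics share students — holds.
Physics and Ethics have overlapping enrolment — holds.

Yes, all constraints hold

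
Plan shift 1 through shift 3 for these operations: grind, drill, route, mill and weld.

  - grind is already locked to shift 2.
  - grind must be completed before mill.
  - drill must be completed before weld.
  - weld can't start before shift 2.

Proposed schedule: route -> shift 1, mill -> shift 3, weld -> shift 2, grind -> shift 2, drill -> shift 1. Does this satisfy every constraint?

weld can't start before shift 2 — holds.
grind must be completed before mill — holds.
grind is already locked to shift 2 — holds.
drill must be completed before weld — holds.

Valid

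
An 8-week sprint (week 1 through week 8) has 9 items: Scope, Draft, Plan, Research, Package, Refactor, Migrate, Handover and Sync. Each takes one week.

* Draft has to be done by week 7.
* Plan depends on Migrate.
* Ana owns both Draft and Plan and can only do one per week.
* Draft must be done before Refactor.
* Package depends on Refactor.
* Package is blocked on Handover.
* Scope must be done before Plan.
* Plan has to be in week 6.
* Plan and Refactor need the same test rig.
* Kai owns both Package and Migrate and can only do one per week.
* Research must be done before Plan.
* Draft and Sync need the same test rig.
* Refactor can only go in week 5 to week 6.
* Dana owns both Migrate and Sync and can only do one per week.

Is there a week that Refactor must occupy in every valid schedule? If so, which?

week 5

Refactor's window is week 5–week 6.
Plan is fixed at week 6, and Refactor can't share a week with Plan.
So Refactor must be week 5.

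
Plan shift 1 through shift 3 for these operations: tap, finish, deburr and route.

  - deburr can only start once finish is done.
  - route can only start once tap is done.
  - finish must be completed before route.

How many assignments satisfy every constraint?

Splitting on tap: it can be shift 1 (5), shift 2 (3). Listing each branch's schedules as (finish, deburr, route) by shift number:
tap=shift 1: (1,2,2) (1,2,3) (1,3,2) (1,3,3) (2,3,3) — 5.
tap=shift 2: (1,2,3) (1,3,3) (2,3,3) — 3.
Summing: 5 + 3 = 8.

8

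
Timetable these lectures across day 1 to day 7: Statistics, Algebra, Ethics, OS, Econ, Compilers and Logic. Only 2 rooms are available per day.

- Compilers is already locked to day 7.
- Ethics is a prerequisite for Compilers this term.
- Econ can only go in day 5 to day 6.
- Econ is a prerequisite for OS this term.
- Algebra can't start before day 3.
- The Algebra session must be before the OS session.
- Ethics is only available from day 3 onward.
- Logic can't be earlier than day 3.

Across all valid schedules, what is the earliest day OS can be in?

day 6

Precedence pushes OS to at least day 6.
OS at day 6 is achievable: Ethics -> day 3, Econ -> day 5, Logic -> day 4, Compilers -> day 7, Algebra -> day 3, OS -> day 6, Statistics -> day 1.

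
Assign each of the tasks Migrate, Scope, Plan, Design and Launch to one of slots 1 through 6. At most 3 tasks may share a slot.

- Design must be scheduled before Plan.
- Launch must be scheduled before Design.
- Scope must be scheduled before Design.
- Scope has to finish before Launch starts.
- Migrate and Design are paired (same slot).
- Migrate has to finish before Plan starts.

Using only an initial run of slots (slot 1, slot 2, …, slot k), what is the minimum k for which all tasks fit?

The precedence chain requires at least 4 distinct slots.
With at most 3 per slot and 5 tasks, at least 2 slots are needed.
4 works (last occupied slot: 4): for example Launch -> 2; Migrate -> 3; Design -> 3; Plan -> 4; Scope -> 1.

4 slots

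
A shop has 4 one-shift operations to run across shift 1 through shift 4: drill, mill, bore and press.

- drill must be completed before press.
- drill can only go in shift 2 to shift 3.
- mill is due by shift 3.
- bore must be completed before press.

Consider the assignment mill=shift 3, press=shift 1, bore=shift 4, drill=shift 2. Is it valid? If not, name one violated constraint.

No. bore must be completed before press is not satisfied.

drill can only go in shift 2 to shift 3 — holds.
drill must be completed before press — violated.
bore must be completed before press — violated.
mill is due by shift 3 — holds.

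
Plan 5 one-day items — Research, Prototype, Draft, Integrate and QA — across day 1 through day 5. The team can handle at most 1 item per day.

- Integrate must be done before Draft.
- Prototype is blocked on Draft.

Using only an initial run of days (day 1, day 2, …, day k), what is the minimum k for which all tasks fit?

5 days

The precedence chain requires at least 3 distinct days.
With at most 1 per day and 5 tasks, at least 5 days are needed.
5 works (last occupied day: day 5): for example Draft in day 2, QA in day 5, Research in day 4, Integrate in day 1, Prototype in day 3.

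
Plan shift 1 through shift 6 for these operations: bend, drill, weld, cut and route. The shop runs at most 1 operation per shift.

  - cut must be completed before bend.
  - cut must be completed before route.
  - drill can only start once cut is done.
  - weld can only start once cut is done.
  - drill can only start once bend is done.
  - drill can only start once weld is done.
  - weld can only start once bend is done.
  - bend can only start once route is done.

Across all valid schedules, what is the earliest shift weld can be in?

shift 4

Precedence pushes weld to at least shift 4; downstream work caps weld at shift 5.
weld at shift 4 is achievable: cut -> shift 1, bend -> shift 3, weld -> shift 4, route -> shift 2, drill -> shift 5.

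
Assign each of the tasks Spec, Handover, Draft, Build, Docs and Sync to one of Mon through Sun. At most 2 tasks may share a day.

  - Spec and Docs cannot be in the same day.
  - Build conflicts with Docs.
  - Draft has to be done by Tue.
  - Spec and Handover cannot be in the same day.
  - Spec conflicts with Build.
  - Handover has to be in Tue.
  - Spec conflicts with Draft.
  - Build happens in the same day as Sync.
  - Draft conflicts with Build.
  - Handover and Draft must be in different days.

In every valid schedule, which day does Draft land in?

Draft's window is Mon–Tue.
Handover is fixed at Tue, and Draft can't share a day with Handover.
So Draft must be Mon.

Mon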